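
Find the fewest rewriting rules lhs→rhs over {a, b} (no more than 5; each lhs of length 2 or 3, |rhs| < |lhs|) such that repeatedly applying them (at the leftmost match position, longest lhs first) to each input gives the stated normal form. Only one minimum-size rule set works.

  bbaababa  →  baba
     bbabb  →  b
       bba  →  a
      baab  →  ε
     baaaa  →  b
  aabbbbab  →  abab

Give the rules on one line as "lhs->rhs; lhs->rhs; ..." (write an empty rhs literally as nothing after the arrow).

  | bbaababa => aababa => baba
  | bbabb => abb => b
  | bba => a
  | baab => bb => ε

aa->; abb->b; bb->; bbb->a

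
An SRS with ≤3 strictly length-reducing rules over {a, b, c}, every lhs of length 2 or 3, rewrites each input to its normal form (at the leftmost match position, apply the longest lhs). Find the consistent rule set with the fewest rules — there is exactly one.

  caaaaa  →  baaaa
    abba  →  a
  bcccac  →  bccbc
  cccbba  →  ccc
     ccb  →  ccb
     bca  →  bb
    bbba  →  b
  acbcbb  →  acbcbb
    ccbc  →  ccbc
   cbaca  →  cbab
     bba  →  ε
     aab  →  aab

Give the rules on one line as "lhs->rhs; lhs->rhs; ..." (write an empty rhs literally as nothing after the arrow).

bba->; ca->b

  | caaaaa => baaaa
  | abba => a
  | bcccac => bccbc
  | cccbba => ccc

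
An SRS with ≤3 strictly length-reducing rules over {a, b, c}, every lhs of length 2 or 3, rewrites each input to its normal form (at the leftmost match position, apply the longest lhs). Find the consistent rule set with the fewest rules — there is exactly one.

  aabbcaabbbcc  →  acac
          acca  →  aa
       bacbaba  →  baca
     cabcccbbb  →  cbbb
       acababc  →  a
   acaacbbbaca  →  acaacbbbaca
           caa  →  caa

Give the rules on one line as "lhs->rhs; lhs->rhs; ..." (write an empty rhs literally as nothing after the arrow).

ab->c; bc->; cc->

  | aabbcaabbbcc => acbcaabbbcc => acaabbbcc => acacbbcc => acacbc => acac
  | acca => aa
  | bacbaba => bacbca => baca
  | cabcccbbb => cccccbbb => cccbbb => cbbb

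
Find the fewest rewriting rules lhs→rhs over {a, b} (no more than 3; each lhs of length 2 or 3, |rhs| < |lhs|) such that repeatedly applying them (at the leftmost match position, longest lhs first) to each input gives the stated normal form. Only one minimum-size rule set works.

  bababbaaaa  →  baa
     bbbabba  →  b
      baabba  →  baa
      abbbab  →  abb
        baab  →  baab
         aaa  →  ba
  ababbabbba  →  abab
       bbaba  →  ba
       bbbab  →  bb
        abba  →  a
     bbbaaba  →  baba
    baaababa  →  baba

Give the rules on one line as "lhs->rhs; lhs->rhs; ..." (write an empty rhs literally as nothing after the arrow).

  | bababbaaaa => babaaaa => babbaa => baa
  | bbbabba => bbba => b
  | baabba => baa
  | abbbab => abb

aaa->ba; bba->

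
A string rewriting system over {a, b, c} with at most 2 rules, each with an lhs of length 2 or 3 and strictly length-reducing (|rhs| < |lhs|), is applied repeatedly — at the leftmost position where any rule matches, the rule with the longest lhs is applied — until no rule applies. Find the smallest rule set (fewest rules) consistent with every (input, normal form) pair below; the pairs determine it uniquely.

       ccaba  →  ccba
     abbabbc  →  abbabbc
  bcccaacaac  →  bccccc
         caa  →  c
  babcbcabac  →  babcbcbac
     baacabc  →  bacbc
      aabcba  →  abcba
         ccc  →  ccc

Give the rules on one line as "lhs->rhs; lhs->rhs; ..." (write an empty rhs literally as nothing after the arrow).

  | ccaba => ccba
  | abbabbc
  | bcccaacaac => bcccacaac => bccccaac => bccccac => bccccc
  | caa => ca => c

aa->a; ca->c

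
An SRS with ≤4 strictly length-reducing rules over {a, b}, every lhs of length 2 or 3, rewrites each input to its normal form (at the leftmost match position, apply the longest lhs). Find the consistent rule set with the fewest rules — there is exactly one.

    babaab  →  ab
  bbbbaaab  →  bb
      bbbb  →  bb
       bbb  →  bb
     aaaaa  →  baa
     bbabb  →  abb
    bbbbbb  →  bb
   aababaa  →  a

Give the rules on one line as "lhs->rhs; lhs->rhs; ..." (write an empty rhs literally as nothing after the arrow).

  | babaab => abaab => ab
  | bbbbaaab => bbbaaab => bbaaab => bbbb => bbb => bb
  | bbbb => bbb => bb
  | bbb => bb

aaa->b; aba->; bab->ab; bbb->bb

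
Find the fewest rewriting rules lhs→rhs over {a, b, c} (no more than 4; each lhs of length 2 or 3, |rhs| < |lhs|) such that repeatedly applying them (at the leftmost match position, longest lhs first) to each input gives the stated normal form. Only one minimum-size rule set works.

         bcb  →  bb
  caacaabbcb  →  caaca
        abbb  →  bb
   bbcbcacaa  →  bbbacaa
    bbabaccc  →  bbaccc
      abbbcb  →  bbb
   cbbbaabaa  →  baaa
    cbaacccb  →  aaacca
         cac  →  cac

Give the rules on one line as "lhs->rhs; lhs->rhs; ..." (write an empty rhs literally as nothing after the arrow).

ab->; bc->b; cb->a

  | bcb => bb
  | caacaabbcb => caacabcb => caaccb => caaca
  | abbb => bb
  | bbcbcacaa => bbbcacaa => bbbacaa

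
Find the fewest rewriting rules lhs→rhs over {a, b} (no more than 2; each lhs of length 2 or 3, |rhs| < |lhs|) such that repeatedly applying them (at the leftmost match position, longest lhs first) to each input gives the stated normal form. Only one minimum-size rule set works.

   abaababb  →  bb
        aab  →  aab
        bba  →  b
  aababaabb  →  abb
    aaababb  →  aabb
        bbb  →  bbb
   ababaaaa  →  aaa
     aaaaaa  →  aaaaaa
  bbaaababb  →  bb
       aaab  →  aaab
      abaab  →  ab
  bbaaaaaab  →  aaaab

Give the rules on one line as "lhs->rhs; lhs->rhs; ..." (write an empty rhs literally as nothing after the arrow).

  | abaababb => ababb => bb
  | aab
  | bba => b
  | aababaabb => abaabb => abb

aba->; ba->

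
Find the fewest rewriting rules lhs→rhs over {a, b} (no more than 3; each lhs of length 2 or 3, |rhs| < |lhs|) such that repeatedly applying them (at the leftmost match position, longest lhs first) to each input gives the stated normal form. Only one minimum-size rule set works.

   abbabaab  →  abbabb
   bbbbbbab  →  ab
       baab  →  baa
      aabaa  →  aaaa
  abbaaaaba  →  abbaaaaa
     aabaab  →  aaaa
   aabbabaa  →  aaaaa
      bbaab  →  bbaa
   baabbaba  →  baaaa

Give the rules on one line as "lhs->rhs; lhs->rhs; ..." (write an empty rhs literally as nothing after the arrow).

  | abbabaab => abbabab => abbabb
  | bbbbbbab => bbbab => ab
  | baab => baa
  | aabaa => aaaa

aab->aa; aba->ab; bbb->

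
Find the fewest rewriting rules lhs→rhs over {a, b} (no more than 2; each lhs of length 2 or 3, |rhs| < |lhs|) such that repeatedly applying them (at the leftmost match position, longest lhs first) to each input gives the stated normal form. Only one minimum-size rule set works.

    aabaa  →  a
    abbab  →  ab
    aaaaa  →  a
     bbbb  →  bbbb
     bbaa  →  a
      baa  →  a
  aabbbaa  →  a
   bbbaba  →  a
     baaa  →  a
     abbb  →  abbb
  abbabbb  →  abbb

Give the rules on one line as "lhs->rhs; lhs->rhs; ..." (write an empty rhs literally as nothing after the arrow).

aa->a; ba->a

  | aabaa => abaa => aaa => aa => a
  | abbab => abab => aab => ab
  | aaaaa => aaaa => aaa => aa => a
  | bbbb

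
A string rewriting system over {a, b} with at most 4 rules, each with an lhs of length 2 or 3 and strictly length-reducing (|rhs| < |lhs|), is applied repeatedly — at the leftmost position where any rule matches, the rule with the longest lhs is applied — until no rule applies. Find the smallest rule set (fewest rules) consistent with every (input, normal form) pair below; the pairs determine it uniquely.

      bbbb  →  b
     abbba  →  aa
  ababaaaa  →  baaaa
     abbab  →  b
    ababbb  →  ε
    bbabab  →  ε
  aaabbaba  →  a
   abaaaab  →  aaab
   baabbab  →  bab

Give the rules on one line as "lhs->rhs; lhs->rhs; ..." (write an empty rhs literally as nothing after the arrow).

  | bbbb => b
  | abbba => aa
  | ababaaaa => baaaa
  | abbab => abab => b

aba->; bb->; bba->ba; bbb->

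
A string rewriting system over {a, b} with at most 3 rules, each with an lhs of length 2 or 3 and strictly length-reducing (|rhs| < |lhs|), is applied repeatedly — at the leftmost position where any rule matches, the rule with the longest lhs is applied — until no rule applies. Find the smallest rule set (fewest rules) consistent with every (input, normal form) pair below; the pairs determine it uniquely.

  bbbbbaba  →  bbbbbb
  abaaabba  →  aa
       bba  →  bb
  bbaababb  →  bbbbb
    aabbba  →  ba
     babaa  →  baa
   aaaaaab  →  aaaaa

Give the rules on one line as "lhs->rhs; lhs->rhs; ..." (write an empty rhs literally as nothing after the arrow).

  | bbbbbaba => bbbbbba => bbbbbb
  | abaaabba => aaabba => aaba => aa
  | bba => bb
  | bbaababb => bbababb => bbbabb => bbbbb

ab->; bba->bb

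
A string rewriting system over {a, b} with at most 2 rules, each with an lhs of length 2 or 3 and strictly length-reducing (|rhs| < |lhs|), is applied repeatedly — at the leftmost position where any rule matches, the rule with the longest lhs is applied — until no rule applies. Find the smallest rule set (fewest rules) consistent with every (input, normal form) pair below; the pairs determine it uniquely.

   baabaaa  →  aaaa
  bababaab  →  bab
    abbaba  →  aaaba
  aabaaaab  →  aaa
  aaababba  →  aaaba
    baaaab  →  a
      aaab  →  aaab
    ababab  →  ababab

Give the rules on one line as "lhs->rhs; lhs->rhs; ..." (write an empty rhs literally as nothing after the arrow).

baa->b; bb->a

  | baabaaa => bbaaa => aaaa
  | bababaab => bababb => babaa => bab
  | abbaba => aaaba
  | aabaaaab => aabaab => aabb => aaa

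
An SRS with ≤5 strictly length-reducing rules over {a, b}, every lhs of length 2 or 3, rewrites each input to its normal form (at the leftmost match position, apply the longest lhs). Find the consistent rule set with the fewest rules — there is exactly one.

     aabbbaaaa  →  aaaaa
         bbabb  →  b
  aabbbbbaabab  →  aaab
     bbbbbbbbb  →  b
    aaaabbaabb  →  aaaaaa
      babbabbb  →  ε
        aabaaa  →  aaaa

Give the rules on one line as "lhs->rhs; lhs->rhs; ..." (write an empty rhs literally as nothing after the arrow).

  | aabbbaaaa => aabaaaa => aaaaa
  | bbabb => bbb => b
  | aabbbbbaabab => aabbbaabab => aabaabab => aaabab => aaab
  | bbbbbbbbb => bbbbbbb => bbbbb => bbb => b

abb->a; ba->; bb->; bba->b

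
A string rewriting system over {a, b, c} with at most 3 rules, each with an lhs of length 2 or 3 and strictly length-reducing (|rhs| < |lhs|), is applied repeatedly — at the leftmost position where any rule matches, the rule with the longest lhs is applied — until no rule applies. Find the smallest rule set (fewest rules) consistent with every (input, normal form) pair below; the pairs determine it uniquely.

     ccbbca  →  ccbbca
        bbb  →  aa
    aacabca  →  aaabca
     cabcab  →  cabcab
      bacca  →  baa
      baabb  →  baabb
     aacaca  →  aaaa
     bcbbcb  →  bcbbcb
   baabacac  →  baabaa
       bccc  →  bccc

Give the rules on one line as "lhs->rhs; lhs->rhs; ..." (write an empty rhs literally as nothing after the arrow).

  | ccbbca
  | bbb => aa
  | aacabca => aaabca
  | cabcab

ac->a; bbb->aa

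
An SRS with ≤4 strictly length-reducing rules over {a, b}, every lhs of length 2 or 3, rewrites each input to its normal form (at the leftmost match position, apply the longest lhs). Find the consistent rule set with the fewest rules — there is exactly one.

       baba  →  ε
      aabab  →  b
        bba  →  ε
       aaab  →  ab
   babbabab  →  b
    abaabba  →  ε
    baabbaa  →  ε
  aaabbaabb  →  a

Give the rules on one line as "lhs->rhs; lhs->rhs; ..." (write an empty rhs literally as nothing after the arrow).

aa->; ba->; bb->a

  | baba => ba => ε
  | aabab => bab => b
  | bba => aa => ε
  | aaab => ab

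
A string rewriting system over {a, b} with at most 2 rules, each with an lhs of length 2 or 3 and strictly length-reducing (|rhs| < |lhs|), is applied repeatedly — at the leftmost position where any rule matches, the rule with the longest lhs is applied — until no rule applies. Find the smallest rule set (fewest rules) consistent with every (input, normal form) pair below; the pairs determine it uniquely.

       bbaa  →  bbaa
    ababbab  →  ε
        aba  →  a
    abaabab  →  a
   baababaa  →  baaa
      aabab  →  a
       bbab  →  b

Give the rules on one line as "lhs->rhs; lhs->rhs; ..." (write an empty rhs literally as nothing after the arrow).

ab->; bab->

  | bbaa
  | ababbab => abbab => bab => ε
  | aba => a
  | abaabab => aabab => aab => a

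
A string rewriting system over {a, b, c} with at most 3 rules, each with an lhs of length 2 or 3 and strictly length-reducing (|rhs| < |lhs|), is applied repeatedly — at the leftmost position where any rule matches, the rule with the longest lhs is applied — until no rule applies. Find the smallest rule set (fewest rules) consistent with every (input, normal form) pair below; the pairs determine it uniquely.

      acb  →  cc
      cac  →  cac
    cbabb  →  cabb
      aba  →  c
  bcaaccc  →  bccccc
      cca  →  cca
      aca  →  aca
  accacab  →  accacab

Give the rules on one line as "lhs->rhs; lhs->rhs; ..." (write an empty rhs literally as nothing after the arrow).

  | acb => cc
  | cac
  | cbabb => cabb
  | aba => aa => c

aa->c; acb->cc; ba->a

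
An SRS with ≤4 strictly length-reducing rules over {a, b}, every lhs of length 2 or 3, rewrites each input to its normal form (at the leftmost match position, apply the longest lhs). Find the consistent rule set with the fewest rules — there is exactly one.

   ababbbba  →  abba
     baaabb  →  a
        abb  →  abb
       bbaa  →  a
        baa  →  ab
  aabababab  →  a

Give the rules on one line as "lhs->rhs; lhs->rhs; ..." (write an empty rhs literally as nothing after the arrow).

aab->a; baa->ab; bab->a

  | ababbbba => aabbba => abba
  | baaabb => ababb => aab => a
  | abb
  | bbaa => bab => a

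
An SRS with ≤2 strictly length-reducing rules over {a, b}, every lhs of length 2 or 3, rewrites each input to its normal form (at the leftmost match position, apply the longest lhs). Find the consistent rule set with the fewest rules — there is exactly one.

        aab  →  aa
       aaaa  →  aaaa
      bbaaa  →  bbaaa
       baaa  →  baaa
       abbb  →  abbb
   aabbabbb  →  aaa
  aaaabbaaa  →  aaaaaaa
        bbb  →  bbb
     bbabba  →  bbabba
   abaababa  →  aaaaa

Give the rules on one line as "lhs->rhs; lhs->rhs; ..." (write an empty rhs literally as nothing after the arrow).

  | aab => aa
  | aaaa
  | bbaaa
  | baaa

aab->aa; aba->aa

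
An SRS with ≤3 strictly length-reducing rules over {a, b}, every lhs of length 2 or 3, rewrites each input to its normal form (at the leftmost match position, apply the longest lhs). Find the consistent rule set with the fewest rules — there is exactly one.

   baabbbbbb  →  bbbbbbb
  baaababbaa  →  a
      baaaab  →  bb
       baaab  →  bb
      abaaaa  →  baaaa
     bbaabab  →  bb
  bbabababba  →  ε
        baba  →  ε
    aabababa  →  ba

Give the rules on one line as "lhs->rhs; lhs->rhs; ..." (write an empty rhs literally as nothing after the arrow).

  | baabbbbbb => babbbbbb => bbbbbbb
  | baaababbaa => baababbaa => bababbaa => bbabbaa => bbaa => a
  | baaaab => baaab => baab => bab => bb
  | baaab => baab => bab => bb

ab->b; bba->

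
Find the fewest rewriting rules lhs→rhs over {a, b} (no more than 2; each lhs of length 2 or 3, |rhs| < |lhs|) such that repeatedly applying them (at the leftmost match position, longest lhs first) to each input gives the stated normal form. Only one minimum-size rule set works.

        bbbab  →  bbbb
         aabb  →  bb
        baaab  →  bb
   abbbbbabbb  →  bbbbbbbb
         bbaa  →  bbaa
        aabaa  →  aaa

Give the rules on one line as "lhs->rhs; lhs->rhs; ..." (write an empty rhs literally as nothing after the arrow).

  | bbbab => bbbb
  | aabb => abb => bb
  | baaab => baab => bab => bb
  | abbbbbabbb => bbbbbabbb => bbbbbbbb

ab->b; aba->a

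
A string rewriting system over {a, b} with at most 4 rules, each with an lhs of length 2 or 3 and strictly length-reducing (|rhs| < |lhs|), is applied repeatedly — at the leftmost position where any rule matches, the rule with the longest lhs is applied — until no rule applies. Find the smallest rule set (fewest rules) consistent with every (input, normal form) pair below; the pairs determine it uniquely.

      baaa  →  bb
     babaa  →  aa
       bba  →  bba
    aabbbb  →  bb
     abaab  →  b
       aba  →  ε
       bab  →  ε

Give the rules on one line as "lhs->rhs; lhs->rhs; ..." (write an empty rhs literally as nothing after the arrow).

aaa->b; ab->; aba->ab; bab->

  | baaa => bb
  | babaa => aa
  | bba
  | aabbbb => abbb => bb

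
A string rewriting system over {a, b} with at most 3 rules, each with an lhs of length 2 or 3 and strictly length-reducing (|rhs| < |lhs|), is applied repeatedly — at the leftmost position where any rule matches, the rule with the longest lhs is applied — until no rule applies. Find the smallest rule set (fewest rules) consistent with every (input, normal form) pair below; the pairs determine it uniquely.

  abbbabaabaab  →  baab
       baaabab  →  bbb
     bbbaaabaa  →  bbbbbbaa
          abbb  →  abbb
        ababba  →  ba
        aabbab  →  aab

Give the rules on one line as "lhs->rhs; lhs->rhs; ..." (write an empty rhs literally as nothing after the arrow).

aaa->bb; aba->ba; bab->

  | abbbabaabaab => abbaabaab => abbabaab => abaab => baab
  | baaabab => bbbbab => bbb
  | bbbaaabaa => bbbbbbaa
  | abbb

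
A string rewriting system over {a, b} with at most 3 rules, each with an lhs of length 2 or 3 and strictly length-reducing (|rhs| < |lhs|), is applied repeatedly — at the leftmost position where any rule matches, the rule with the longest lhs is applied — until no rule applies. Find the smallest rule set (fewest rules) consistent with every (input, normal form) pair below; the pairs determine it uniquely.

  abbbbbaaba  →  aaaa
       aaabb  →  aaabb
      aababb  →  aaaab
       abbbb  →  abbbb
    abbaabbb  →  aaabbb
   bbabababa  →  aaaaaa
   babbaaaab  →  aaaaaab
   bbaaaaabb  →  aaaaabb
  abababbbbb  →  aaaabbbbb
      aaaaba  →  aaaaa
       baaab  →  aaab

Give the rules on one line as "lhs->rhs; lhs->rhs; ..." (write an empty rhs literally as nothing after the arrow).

ba->a; bab->aa

  | abbbbbaaba => abbbbaaba => abbbaaba => abbaaba => abaaba => aaaba => aaaa
  | aaabb
  | aababb => aaaab
  | abbbb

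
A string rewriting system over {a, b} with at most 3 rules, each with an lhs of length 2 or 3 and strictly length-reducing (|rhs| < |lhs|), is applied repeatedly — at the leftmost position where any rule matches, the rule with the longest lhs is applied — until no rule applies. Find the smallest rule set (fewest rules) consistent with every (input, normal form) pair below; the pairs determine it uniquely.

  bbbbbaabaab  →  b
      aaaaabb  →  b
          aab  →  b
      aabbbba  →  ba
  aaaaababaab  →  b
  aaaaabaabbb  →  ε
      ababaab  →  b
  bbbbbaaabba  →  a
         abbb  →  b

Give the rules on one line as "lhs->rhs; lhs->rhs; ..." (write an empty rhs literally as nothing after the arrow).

ab->b; abb->ab; bb->

  | bbbbbaabaab => bbbaabaab => baabaab => babaab => bbaab => aab => ab => b
  | aaaaabb => aaaaab => aaaab => aaab => aab => ab => b
  | aab => ab => b
  | aabbbba => aabbba => aabba => aaba => aba => ba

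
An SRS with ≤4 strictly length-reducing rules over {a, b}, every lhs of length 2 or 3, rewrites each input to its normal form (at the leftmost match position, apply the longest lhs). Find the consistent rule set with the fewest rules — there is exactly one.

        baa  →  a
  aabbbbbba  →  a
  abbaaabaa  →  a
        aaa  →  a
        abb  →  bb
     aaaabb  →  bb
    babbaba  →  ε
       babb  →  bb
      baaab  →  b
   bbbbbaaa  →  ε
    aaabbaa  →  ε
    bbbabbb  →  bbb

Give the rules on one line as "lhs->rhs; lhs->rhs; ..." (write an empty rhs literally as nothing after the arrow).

aa->; ab->b; ba->; bba->a

  | baa => a
  | aabbbbbba => bbbbbba => bbbba => bba => a
  | abbaaabaa => bbaaabaa => aaabaa => abaa => baa => a
  | aaa => a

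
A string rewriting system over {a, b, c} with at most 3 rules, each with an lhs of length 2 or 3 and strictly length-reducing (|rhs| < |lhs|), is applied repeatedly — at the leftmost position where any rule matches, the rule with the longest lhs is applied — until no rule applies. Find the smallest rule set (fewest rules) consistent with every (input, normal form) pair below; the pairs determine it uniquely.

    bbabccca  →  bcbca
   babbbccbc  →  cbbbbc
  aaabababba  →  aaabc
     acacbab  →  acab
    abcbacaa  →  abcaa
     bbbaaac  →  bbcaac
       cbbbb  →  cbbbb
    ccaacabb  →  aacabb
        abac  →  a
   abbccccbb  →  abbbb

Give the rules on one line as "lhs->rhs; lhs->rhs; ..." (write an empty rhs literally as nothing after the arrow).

  | bbabccca => bcbccca => bcbca
  | babbbccbc => cbbbccbc => cbbbbc
  | aaabababba => aaacbabba => aaaccbba => aaabba => aaabc
  | acacbab => acaccb => acab

ba->c; cc->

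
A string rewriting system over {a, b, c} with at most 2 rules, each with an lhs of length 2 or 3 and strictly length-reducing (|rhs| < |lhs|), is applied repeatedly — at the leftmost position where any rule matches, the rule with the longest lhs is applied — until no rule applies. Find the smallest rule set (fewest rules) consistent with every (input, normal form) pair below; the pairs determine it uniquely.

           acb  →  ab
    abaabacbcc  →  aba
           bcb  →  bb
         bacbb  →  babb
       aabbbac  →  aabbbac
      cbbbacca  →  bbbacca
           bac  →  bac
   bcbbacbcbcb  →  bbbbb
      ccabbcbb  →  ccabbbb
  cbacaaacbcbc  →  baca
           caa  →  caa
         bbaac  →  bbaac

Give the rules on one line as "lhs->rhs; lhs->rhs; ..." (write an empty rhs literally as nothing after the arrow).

  | acb => ab
  | abaabacbcc => abaababcc => abaabc => aba
  | bcb => bb
  | bacbb => babb

abc->; cb->b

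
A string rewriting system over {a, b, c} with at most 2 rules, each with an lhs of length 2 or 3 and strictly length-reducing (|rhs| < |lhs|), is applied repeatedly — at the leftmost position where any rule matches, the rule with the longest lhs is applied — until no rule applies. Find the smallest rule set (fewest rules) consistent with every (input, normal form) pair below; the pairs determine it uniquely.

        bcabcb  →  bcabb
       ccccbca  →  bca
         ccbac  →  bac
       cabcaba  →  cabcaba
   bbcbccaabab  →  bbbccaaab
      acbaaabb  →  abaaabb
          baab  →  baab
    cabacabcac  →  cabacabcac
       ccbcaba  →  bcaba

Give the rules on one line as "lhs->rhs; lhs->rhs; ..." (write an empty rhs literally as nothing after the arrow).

bab->ab; cb->b

  | bcabcb => bcabb
  | ccccbca => cccbca => ccbca => cbca => bca
  | ccbac => cbac => bac
  | cabcaba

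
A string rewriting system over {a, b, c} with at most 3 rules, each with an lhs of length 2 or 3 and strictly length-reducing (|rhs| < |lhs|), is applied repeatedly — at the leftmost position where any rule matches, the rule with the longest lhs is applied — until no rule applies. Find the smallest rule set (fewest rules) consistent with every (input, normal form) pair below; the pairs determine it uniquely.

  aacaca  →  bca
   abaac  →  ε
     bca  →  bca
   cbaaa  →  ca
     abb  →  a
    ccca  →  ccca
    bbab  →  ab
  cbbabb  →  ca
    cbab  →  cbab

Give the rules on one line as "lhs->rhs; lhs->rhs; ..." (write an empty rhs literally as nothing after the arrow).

aa->b; ac->; bb->

  | aacaca => bcaca => bca
  | abaac => abbc => ac => ε
  | bca
  | cbaaa => cbba => ca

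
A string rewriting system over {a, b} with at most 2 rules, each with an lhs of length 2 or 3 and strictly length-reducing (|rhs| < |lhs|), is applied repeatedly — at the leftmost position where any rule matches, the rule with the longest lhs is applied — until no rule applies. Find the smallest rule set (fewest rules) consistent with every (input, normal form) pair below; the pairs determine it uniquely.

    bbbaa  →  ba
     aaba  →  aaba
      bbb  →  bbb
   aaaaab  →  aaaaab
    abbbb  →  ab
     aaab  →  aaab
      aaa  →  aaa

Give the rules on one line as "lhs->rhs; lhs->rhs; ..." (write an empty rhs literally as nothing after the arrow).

abb->ab; bba->

  | bbbaa => ba
  | aaba
  | bbb
  | aaaaab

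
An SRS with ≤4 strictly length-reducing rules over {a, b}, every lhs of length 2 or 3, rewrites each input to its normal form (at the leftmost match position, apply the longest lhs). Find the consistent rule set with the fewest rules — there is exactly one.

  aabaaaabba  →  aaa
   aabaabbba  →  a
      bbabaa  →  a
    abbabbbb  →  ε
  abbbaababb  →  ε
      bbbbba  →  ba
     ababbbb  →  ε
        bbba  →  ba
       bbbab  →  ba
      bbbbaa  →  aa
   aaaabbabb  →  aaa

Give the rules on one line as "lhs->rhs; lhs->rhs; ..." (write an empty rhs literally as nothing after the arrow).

ab->a; aba->; bb->

  | aabaaaabba => aaaabba => aaaaba => aaa
  | aabaabbba => aabbba => aabba => aaba => a
  | bbabaa => abaa => a
  | abbabbbb => ababbbb => bbbb => bb => ε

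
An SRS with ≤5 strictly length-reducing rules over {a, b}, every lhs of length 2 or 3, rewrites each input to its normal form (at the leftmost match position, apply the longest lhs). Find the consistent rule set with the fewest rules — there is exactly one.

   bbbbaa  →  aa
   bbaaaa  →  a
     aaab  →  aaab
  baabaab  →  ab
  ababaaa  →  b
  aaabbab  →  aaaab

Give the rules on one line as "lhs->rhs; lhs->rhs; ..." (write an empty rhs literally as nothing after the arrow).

aba->; ba->b; bb->a; bba->bb

  | bbbbaa => abbaa => abba => abb => aa
  | bbaaaa => bbaaa => bbaa => bba => bb => a
  | aaab
  | baabaab => babaab => bbaab => bbab => bbb => ab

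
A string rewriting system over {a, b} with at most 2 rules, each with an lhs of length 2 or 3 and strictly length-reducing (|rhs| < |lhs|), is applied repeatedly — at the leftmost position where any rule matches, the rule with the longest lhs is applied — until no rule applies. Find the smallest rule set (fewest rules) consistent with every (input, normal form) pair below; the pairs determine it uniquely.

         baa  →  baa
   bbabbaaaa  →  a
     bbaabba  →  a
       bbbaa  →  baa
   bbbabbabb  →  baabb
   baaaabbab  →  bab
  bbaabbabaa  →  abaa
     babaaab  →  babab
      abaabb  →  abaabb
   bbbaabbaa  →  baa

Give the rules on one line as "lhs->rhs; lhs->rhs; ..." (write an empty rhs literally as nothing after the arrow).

  | baa
  | bbabbaaaa => abbaaaa => aaaaa => aaa => a
  | bbaabba => aabba => aaa => a
  | bbbaa => baa

aaa->a; bba->a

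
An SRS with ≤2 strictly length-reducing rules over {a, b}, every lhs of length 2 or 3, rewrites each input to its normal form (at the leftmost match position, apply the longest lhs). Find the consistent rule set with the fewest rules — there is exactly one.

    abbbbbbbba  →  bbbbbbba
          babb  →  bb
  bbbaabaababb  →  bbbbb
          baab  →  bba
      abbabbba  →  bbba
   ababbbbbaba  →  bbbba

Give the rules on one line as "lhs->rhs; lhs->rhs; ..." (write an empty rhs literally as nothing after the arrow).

aab->ba; ab->

  | abbbbbbbba => bbbbbbba
  | babb => bb
  | bbbaabaababb => bbbbaaababb => bbbbabaabb => bbbbaabb => bbbbbab => bbbbb
  | baab => bba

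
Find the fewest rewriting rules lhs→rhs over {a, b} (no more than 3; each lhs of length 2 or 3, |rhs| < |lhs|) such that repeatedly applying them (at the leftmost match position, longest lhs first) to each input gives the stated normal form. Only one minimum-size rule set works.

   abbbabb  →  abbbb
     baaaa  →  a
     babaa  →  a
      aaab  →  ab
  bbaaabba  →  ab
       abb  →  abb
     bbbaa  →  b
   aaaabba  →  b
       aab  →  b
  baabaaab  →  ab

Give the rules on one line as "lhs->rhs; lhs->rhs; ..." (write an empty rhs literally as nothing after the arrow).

aa->; ba->

  | abbbabb => abbbb
  | baaaa => aaa => a
  | babaa => baa => a
  | aaab => ab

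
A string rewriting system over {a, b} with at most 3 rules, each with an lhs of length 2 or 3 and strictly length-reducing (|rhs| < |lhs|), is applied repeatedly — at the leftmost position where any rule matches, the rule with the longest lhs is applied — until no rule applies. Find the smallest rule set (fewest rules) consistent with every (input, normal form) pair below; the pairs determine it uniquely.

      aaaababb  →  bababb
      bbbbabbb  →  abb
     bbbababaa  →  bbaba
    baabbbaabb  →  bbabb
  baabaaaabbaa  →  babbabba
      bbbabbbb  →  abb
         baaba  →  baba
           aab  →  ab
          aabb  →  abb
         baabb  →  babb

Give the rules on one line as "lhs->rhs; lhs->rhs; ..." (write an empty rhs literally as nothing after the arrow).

  | aaaababb => bababb
  | bbbbabbb => aababbb => ababbb => abaaa => abb
  | bbbababaa => aaababaa => bbabaa => bbaba
  | baabbbaabb => babbbaabb => baaaaabb => bbaabb => bbabb

aa->a; aaa->b; bbb->aa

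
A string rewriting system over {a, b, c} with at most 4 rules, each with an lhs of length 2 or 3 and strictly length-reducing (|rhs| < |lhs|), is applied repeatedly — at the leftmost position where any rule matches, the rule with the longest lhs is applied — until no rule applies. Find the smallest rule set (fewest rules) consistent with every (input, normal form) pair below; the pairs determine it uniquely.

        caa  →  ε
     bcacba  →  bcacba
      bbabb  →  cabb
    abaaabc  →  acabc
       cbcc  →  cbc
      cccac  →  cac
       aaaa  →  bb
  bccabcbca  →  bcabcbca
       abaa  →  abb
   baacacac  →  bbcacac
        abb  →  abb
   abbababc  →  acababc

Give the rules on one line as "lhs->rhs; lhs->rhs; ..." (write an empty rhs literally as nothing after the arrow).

aa->b; bba->ca; caa->; cc->c

  | caa => ε
  | bcacba
  | bbabb => cabb
  | abaaabc => abbabc => acabc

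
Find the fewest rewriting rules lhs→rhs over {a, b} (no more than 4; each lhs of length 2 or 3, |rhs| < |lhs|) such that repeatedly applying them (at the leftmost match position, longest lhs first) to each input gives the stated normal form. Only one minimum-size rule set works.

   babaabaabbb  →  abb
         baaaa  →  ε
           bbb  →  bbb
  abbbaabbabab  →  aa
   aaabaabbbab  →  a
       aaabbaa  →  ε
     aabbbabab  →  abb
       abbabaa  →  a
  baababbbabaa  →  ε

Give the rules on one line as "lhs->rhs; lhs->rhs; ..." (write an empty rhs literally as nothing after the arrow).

aab->; ba->; baa->ab; bab->a

  | babaabaabbb => aaabaabbb => aaabbb => abb
  | baaaa => abaa => aab => ε
  | bbb
  | abbbaabbabab => abbabbbabab => ababbabab => aababab => abab => aa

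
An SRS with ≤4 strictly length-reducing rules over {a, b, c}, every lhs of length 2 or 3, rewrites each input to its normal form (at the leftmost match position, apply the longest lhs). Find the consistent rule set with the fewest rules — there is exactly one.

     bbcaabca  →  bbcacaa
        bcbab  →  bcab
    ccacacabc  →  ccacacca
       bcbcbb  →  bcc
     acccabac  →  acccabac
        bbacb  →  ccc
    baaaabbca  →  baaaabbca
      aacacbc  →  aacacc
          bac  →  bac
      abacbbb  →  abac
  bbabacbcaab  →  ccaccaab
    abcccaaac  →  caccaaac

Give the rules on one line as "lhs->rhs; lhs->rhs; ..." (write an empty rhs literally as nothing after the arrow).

  | bbcaabca => bbcacaa
  | bcbab => bcab
  | ccacacabc => ccacacca
  | bcbcbb => bccbb => bccb => bcc

abc->ca; bba->cc; cb->c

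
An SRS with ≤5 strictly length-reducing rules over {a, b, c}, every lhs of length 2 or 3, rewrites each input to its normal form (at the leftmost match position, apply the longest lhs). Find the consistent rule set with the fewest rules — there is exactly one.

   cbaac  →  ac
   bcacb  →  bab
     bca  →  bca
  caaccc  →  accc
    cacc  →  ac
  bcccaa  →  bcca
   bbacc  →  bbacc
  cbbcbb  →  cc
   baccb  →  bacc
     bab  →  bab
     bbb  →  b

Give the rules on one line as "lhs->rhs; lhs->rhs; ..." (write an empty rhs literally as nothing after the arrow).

bbb->b; caa->a; cac->a; cb->c

  | cbaac => caac => ac
  | bcacb => bab
  | bca
  | caaccc => accc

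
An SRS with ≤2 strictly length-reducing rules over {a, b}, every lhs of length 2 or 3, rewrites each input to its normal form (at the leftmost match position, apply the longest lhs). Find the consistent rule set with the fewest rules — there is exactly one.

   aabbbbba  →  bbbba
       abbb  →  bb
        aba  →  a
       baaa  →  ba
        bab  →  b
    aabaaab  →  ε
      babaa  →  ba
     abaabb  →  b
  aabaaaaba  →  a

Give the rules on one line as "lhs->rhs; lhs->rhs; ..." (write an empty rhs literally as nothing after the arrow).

  | aabbbbba => abbbbba => bbbba
  | abbb => bb
  | aba => a
  | baaa => baa => ba

aa->a; ab->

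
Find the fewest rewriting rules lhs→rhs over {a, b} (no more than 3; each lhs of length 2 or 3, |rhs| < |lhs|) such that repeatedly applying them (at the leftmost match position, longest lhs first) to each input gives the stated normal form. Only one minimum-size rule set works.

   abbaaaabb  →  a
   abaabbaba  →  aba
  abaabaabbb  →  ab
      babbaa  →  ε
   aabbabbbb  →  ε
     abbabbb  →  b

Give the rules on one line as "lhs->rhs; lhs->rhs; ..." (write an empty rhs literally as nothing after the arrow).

aa->; bab->ab; bb->a

  | abbaaaabb => aaaaaabb => aaaabb => aabb => bb => a
  | abaabbaba => abbbaba => aababa => baba => aba
  | abaabaabbb => abbaabbb => aaaabbb => aabbb => bbb => ab
  | babbaa => abbaa => aaaa => aa => ε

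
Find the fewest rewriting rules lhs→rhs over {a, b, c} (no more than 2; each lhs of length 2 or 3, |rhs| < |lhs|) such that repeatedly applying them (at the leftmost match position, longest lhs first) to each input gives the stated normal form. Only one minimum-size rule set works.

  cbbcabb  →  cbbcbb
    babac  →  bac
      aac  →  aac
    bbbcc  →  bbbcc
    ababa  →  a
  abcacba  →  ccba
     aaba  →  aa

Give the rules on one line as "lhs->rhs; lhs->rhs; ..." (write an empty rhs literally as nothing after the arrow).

ab->; ca->c

  | cbbcabb => cbbcbb
  | babac => bac
  | aac
  | bbbcc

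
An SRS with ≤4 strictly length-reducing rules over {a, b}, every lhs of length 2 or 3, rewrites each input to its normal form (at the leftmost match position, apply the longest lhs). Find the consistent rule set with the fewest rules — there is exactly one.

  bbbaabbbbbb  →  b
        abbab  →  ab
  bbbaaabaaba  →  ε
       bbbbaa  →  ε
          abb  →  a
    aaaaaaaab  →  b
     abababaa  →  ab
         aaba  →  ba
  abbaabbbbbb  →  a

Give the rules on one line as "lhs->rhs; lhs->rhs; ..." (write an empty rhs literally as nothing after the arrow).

  | bbbaabbbbbb => baabbbbbb => bbbbbbb => bbbbb => bbb => b
  | abbab => abbb => ab
  | bbbaaabaaba => baaabaaba => babaaba => baaba => bba => bb => ε
  | bbbbaa => bbaa => bba => bb => ε

aa->; bab->b; bb->; bba->bb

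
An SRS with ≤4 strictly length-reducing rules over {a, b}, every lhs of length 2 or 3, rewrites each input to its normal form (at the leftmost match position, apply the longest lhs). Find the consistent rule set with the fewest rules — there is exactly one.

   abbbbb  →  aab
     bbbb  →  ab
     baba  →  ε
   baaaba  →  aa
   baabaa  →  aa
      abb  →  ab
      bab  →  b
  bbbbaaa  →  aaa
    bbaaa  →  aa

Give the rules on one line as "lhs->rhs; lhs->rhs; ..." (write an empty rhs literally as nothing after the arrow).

  | abbbbb => aabb => aab
  | bbbb => ab
  | baba => ba => ε
  | baaaba => aaba => aa

ba->; bb->b; bbb->a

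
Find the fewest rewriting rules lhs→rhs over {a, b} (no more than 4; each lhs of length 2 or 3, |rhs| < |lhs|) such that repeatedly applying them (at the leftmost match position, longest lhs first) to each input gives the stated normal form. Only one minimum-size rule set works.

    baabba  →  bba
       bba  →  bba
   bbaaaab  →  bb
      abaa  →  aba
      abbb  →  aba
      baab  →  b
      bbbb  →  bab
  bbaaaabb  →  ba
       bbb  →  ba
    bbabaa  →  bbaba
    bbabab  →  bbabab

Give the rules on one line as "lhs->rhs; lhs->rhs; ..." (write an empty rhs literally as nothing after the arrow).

aa->a; aab->; bbb->ba

  | baabba => bba
  | bba
  | bbaaaab => bbaaab => bbaab => bb
  | abaa => aba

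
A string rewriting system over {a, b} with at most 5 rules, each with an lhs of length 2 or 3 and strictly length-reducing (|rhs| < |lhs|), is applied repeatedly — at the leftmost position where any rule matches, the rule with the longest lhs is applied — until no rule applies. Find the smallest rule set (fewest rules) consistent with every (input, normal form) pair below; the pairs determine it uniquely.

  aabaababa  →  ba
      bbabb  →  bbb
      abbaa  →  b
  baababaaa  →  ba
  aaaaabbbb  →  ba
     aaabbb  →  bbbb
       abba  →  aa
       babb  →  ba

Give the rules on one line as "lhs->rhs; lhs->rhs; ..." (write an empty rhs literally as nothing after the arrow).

aaa->b; ab->a; baa->ba; bba->b

  | aabaababa => aaaababa => bababa => baaba => baba => baa => ba
  | bbabb => bbb
  | abbaa => abaa => aaa => b
  | baababaaa => bababaaa => baabaaa => babaaa => baaaa => baaa => baa => ba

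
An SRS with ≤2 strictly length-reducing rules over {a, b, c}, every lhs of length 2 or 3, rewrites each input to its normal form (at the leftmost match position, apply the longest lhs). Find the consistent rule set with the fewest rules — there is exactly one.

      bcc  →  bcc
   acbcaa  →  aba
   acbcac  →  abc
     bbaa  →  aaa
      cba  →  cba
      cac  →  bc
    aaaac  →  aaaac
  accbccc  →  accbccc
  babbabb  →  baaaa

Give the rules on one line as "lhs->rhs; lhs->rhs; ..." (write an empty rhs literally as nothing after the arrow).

  | bcc
  | acbcaa => acbba => acaa => aba
  | acbcac => acbbc => acac => abc
  | bbaa => aaa

bb->a; ca->b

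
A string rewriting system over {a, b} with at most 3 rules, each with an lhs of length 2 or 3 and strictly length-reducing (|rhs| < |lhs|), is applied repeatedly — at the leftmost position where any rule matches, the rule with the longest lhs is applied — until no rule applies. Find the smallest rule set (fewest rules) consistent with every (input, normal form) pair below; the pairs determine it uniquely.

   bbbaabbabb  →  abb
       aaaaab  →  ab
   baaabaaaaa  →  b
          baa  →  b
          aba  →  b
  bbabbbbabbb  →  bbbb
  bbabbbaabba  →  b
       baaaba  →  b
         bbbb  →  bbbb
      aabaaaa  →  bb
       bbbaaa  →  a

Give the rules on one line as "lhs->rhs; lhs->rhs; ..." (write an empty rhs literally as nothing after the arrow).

aa->b; ba->a; baa->b

  | bbbaabbabb => bbbbbabb => bbbbabb => bbbabb => bbabb => babb => abb
  | aaaaab => baaab => bab => ab
  | baaabaaaaa => babaaaaa => abaaaaa => abaaa => aba => aa => b
  | baa => b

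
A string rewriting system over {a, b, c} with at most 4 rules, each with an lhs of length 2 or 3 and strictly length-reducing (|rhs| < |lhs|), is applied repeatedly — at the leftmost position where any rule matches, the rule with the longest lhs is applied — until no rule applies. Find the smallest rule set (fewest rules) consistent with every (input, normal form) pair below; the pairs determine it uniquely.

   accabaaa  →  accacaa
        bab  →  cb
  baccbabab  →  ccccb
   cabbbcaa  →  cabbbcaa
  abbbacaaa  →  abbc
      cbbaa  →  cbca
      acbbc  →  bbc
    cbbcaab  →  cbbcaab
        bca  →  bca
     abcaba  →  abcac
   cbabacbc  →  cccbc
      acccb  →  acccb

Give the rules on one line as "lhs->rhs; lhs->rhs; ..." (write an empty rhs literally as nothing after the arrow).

aaa->; acb->b; ba->c; bac->c

  | accabaaa => accacaa
  | bab => cb
  | baccbabab => ccbabab => cccbab => ccccb
  | cabbbcaa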